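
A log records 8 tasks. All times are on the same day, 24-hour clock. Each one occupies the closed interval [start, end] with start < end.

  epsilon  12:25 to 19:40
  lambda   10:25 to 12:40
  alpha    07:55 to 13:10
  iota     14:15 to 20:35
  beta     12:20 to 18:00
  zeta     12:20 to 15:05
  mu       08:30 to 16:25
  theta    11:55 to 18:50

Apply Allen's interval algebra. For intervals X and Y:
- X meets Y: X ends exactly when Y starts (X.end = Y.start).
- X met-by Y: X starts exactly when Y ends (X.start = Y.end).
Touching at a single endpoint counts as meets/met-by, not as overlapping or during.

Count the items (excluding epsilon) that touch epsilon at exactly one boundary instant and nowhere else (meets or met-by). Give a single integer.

0

Target epsilon = [12:25, 19:40].
alpha [07:55, 13:10] → overlaps → no.
beta [12:20, 18:00] → overlaps → no.
iota [14:15, 20:35] → overlapped-by → no.
lambda [10:25, 12:40] → overlaps → no.
mu [08:30, 16:25] → overlaps → no.
theta [11:55, 18:50] → overlaps → no.
zeta [12:20, 15:05] → overlaps → no.
Total: 0.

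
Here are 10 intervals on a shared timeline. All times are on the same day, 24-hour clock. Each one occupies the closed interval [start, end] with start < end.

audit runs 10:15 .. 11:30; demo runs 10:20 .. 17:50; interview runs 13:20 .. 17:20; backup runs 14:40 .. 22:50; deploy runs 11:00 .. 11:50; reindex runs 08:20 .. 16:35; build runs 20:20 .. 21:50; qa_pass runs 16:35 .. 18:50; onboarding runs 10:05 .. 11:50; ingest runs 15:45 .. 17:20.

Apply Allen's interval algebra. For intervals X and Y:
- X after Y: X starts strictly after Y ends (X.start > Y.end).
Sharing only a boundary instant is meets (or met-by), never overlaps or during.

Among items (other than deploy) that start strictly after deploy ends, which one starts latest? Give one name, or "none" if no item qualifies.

Target deploy = [11:00, 11:50].
audit [10:15, 11:30] → overlaps → excluded.
backup [14:40, 22:50] → after → candidate.
build [20:20, 21:50] → after → candidate.
demo [10:20, 17:50] → contains → excluded.
ingest [15:45, 17:20] → after → candidate.
interview [13:20, 17:20] → after → candidate.
onboarding [10:05, 11:50] → finished-by → excluded.
qa_pass [16:35, 18:50] → after → candidate.
reindex [08:20, 16:35] → contains → excluded.
Among candidates, latest start is 20:20 → build.

build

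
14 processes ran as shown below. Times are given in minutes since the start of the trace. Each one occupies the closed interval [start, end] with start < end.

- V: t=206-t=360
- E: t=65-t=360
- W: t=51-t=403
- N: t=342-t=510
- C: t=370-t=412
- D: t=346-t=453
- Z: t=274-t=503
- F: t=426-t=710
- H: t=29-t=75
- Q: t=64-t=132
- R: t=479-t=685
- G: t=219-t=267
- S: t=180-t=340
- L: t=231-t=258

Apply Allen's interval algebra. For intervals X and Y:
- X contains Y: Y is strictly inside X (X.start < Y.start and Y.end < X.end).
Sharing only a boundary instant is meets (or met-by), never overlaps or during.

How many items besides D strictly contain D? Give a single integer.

2

Target D = [t=346, t=453].
C [t=370, t=412] → during → no.
E [t=65, t=360] → overlaps → no.
F [t=426, t=710] → overlapped-by → no.
G [t=219, t=267] → before → no.
H [t=29, t=75] → before → no.
L [t=231, t=258] → before → no.
N [t=342, t=510] → contains → counts.
Q [t=64, t=132] → before → no.
R [t=479, t=685] → after → no.
S [t=180, t=340] → before → no.
V [t=206, t=360] → overlaps → no.
W [t=51, t=403] → overlaps → no.
Z [t=274, t=503] → contains → counts.
Total: 2.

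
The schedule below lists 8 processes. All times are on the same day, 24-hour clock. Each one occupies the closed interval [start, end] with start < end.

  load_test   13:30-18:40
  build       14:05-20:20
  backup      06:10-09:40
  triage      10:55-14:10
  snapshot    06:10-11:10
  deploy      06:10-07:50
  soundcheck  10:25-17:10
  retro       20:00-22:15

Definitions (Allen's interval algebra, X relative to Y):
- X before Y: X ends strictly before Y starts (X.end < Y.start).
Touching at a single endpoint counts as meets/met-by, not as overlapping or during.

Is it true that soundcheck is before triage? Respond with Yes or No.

No

soundcheck = [10:25, 17:10], triage = [10:55, 14:10].
Actual relation of soundcheck to triage: contains.
Asked whether 'before' holds → No.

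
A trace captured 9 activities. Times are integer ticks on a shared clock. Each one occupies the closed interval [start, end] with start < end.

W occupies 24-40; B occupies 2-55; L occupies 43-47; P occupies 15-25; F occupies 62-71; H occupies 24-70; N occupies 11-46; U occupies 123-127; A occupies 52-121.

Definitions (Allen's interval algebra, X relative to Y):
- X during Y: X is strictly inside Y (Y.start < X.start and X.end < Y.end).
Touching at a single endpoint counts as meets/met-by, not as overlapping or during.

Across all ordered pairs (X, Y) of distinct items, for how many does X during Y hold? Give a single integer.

Checking all 72 ordered pairs for relation 'during'; matching pairs in alphabetical order:
(F, A): F during A ✓
(L, B): L during B ✓
(L, H): L during H ✓
(N, B): N during B ✓
(P, B): P during B ✓
(P, N): P during N ✓
(W, B): W during B ✓
(W, N): W during N ✓
Count: 8.

8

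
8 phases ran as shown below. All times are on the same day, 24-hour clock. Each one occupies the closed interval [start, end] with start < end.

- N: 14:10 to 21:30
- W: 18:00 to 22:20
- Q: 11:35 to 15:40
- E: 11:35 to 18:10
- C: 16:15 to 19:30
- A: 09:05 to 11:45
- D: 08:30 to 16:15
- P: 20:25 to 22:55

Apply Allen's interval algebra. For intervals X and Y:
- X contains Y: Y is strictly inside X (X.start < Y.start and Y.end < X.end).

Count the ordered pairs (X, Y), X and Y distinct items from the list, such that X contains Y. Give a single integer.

Checking all 56 ordered pairs for relation 'contains'; matching pairs in alphabetical order:
(D, A): D contains A ✓
(D, Q): D contains Q ✓
(N, C): N contains C ✓
Count: 3.

3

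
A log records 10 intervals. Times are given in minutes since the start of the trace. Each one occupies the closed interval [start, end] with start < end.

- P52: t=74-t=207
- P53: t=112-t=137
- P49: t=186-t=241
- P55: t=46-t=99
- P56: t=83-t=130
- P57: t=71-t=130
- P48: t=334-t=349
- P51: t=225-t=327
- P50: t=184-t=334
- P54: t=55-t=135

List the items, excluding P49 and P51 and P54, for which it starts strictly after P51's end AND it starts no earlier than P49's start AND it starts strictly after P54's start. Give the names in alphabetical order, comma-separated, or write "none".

P48

Conditions: its start is strictly after P51's end (X.start > t=327) AND its start is no earlier than P49's start (X.start >= t=186) AND its start is strictly after P54's start (X.start > t=55).
P48: start t=334 > t=327? ✓; start t=334 >= t=186? ✓; start t=334 > t=55? ✓ → yes.
P50: start t=184 > t=327? ✗; start t=184 >= t=186? ✗; start t=184 > t=55? ✓ → no.
P52: start t=74 > t=327? ✗; start t=74 >= t=186? ✗; start t=74 > t=55? ✓ → no.
P53: start t=112 > t=327? ✗; start t=112 >= t=186? ✗; start t=112 > t=55? ✓ → no.
P55: start t=46 > t=327? ✗; start t=46 >= t=186? ✗; start t=46 > t=55? ✗ → no.
P56: start t=83 > t=327? ✗; start t=83 >= t=186? ✗; start t=83 > t=55? ✓ → no.
P57: start t=71 > t=327? ✗; start t=71 >= t=186? ✗; start t=71 > t=55? ✓ → no.
Result: P48.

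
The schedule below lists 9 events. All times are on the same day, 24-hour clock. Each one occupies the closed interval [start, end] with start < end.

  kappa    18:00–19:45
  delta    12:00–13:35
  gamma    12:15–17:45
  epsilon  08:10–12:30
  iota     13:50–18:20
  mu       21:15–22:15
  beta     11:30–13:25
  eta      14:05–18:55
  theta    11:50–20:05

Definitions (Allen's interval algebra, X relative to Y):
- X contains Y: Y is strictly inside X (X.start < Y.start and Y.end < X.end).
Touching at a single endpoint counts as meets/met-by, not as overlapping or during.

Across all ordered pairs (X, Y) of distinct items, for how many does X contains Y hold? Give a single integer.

Checking all 72 ordered pairs for relation 'contains'; matching pairs in alphabetical order:
(theta, delta): theta contains delta ✓
(theta, eta): theta contains eta ✓
(theta, gamma): theta contains gamma ✓
(theta, iota): theta contains iota ✓
(theta, kappa): theta contains kappa ✓
Count: 5.

5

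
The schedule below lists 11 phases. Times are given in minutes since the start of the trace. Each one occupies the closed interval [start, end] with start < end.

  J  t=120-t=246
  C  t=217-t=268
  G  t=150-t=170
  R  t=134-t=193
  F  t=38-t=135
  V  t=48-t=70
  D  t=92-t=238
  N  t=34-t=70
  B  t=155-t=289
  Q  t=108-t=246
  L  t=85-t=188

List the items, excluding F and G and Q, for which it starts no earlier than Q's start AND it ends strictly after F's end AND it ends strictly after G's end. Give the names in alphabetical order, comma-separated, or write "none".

B, C, J, R

Conditions: its start is no earlier than Q's start (X.start >= t=108) AND its end is strictly after F's end (X.end > t=135) AND its end is strictly after G's end (X.end > t=170).
B: start t=155 >= t=108? ✓; end t=289 > t=135? ✓; end t=289 > t=170? ✓ → yes.
C: start t=217 >= t=108? ✓; end t=268 > t=135? ✓; end t=268 > t=170? ✓ → yes.
D: start t=92 >= t=108? ✗; end t=238 > t=135? ✓; end t=238 > t=170? ✓ → no.
J: start t=120 >= t=108? ✓; end t=246 > t=135? ✓; end t=246 > t=170? ✓ → yes.
L: start t=85 >= t=108? ✗; end t=188 > t=135? ✓; end t=188 > t=170? ✓ → no.
N: start t=34 >= t=108? ✗; end t=70 > t=135? ✗; end t=70 > t=170? ✗ → no.
R: start t=134 >= t=108? ✓; end t=193 > t=135? ✓; end t=193 > t=170? ✓ → yes.
V: start t=48 >= t=108? ✗; end t=70 > t=135? ✗; end t=70 > t=170? ✗ → no.
Result: B, C, J, R.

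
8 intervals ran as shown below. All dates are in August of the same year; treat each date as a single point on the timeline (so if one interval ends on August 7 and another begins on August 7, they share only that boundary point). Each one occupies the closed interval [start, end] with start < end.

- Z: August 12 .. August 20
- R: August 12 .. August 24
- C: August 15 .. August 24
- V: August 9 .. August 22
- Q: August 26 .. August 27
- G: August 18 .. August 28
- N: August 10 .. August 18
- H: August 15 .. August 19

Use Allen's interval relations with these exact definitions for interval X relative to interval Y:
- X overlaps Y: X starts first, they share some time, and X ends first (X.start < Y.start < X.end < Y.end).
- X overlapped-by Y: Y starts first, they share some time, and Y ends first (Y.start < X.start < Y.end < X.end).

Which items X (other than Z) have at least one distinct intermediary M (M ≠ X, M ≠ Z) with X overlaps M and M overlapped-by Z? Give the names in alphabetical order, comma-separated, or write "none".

Target Z = [August 12, August 20].
Intermediaries M with M overlapped-by Z: C, G.
Via C — items with X overlaps C: N, V.
Via G — items with X overlaps G: C, H, R, V.
Union: C, H, N, R, V.

C, H, N, R, V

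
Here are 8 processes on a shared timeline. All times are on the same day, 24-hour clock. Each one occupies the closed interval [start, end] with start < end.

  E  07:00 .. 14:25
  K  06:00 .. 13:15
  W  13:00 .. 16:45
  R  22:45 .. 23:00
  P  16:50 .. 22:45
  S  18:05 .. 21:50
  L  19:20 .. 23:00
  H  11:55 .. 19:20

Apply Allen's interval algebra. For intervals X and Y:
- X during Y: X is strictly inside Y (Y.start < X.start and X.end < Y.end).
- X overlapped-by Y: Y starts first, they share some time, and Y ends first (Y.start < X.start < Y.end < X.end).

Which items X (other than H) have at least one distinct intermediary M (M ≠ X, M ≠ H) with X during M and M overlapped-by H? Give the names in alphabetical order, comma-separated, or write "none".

S

Target H = [11:55, 19:20].
Intermediaries M with M overlapped-by H: P, S.
Via P — items with X during P: S.
Via S — items with X during S: none.
Union: S.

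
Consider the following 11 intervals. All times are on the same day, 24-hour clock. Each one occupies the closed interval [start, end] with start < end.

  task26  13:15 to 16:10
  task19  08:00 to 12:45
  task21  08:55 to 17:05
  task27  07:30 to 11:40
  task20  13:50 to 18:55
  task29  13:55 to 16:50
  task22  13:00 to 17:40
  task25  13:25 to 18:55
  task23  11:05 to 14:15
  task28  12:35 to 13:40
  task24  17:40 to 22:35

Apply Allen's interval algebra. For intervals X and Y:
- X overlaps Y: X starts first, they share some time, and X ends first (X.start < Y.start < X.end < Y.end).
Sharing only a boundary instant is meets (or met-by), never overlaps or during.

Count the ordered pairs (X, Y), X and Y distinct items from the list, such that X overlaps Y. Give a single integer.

24

Checking all 110 ordered pairs for relation 'overlaps'; matching pairs in alphabetical order:
(task19, task21): task19 overlaps task21 ✓
(task19, task23): task19 overlaps task23 ✓
(task19, task28): task19 overlaps task28 ✓
(task20, task24): task20 overlaps task24 ✓
(task21, task20): task21 overlaps task20 ✓
(task21, task22): task21 overlaps task22 ✓
(task21, task25): task21 overlaps task25 ✓
(task22, task20): task22 overlaps task20 ✓
(task22, task25): task22 overlaps task25 ✓
(task23, task20): task23 overlaps task20 ✓
(task23, task22): task23 overlaps task22 ✓
(task23, task25): task23 overlaps task25 ✓
(task23, task26): task23 overlaps task26 ✓
(task23, task29): task23 overlaps task29 ✓
(task25, task24): task25 overlaps task24 ✓
(task26, task20): task26 overlaps task20 ✓
(task26, task25): task26 overlaps task25 ✓
(task26, task29): task26 overlaps task29 ✓
(task27, task19): task27 overlaps task19 ✓
(task27, task21): task27 overlaps task21 ✓
(task27, task23): task27 overlaps task23 ✓
(task28, task22): task28 overlaps task22 ✓
(task28, task25): task28 overlaps task25 ✓
(task28, task26): task28 overlaps task26 ✓
Count: 24.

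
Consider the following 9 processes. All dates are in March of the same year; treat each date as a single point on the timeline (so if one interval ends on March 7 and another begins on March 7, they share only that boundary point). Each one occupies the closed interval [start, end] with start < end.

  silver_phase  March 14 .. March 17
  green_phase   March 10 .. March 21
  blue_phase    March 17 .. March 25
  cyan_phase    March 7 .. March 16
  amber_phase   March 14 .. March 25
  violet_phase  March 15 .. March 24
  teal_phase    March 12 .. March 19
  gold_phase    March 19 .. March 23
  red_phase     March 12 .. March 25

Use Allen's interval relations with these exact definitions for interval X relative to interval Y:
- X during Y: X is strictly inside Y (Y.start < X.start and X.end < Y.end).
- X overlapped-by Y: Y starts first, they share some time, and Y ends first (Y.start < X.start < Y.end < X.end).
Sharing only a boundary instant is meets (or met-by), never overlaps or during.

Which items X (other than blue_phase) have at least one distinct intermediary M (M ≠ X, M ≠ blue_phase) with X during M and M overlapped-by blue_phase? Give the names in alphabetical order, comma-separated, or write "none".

none

Target blue_phase = [March 17, March 25].
Intermediaries M with M overlapped-by blue_phase: none.
Union: none.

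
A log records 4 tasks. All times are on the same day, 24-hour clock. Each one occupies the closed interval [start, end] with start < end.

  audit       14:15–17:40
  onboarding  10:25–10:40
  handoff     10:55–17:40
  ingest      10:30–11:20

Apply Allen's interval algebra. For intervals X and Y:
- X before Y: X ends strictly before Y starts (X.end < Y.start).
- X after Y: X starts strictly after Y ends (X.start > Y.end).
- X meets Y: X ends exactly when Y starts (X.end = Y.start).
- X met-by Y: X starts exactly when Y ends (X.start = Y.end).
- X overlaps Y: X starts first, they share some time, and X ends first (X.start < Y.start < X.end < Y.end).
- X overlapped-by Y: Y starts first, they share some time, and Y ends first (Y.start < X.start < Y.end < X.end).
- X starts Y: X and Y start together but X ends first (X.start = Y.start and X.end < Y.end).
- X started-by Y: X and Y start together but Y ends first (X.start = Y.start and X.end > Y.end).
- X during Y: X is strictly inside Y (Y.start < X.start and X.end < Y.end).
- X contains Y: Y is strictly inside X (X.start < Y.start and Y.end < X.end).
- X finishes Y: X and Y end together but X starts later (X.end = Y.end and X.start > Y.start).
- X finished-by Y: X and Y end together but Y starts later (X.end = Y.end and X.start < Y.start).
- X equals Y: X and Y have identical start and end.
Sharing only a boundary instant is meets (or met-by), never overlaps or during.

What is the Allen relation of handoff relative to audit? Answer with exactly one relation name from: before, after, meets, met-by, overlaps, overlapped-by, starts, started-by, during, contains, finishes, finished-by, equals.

handoff = [10:55, 17:40]; audit = [14:15, 17:40].
Compare endpoints: handoff.start < audit.start, handoff.start < audit.end, handoff.end > audit.start, handoff.end = audit.end.
That pattern is 'finished-by'.

finished-by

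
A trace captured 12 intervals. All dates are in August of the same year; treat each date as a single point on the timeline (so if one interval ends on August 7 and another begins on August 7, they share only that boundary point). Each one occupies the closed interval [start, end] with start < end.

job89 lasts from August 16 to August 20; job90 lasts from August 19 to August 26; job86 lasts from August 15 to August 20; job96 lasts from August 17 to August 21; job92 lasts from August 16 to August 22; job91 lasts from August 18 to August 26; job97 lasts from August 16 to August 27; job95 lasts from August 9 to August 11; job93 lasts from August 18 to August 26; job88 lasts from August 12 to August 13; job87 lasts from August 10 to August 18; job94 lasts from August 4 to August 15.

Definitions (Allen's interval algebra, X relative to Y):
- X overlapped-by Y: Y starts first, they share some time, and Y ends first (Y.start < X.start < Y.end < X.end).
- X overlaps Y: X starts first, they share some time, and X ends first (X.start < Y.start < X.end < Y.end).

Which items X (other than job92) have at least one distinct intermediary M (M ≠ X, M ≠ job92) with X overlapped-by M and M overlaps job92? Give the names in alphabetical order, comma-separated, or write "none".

Target job92 = [August 16, August 22].
Intermediaries M with M overlaps job92: job86, job87.
Via job86 — items with X overlapped-by job86: job90, job91, job93, job96, job97.
Via job87 — items with X overlapped-by job87: job86, job89, job96, job97.
Union: job86, job89, job90, job91, job93, job96, job97.

job86, job89, job90, job91, job93, job96, job97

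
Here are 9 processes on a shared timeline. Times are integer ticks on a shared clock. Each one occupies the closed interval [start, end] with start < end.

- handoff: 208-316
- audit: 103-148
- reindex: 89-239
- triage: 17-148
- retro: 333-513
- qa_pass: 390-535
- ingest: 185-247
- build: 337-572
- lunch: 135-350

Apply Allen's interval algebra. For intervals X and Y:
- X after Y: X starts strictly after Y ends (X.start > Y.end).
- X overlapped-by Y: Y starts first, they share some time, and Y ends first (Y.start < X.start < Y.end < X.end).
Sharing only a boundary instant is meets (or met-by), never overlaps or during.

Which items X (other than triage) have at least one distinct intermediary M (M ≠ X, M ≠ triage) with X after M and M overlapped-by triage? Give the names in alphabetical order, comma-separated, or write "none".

build, qa_pass, retro

Target triage = [17, 148].
Intermediaries M with M overlapped-by triage: lunch, reindex.
Via lunch — items with X after lunch: qa_pass.
Via reindex — items with X after reindex: build, qa_pass, retro.
Union: build, qa_pass, retro.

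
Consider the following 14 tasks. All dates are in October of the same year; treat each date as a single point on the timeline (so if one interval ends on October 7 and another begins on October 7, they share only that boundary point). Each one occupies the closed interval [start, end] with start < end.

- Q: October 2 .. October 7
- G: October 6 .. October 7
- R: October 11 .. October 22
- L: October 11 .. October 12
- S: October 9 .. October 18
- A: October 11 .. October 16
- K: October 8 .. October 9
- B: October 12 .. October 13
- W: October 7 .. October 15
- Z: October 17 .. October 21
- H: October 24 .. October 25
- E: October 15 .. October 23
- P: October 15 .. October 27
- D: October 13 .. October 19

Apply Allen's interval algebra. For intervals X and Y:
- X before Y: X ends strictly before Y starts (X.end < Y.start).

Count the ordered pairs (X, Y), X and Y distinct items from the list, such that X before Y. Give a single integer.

49

Checking all 182 ordered pairs for relation 'before'; matching pairs in alphabetical order:
(A, H): A before H ✓
(A, Z): A before Z ✓
(B, E): B before E ✓
(B, H): B before H ✓
(B, P): B before P ✓
(B, Z): B before Z ✓
(D, H): D before H ✓
(E, H): E before H ✓
(G, A): G before A ✓
(G, B): G before B ✓
(G, D): G before D ✓
(G, E): G before E ✓
(G, H): G before H ✓
(G, K): G before K ✓
(G, L): G before L ✓
(G, P): G before P ✓
(G, R): G before R ✓
(G, S): G before S ✓
(G, Z): G before Z ✓
(K, A): K before A ✓
(K, B): K before B ✓
(K, D): K before D ✓
(K, E): K before E ✓
(K, H): K before H ✓
... plus 25 further pairs not listed.
Count: 49.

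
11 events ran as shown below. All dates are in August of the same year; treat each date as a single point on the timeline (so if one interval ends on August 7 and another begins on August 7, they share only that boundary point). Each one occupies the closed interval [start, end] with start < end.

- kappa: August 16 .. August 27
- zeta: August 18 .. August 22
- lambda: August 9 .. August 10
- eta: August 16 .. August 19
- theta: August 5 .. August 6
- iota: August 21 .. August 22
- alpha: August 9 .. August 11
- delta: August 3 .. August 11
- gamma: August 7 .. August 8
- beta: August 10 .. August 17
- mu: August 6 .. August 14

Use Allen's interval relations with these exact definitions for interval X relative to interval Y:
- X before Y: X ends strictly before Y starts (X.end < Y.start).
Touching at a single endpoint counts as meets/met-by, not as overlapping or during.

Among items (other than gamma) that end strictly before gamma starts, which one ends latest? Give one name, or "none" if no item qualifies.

Target gamma = [August 7, August 8].
alpha [August 9, August 11] → after → excluded.
beta [August 10, August 17] → after → excluded.
delta [August 3, August 11] → contains → excluded.
eta [August 16, August 19] → after → excluded.
iota [August 21, August 22] → after → excluded.
kappa [August 16, August 27] → after → excluded.
lambda [August 9, August 10] → after → excluded.
mu [August 6, August 14] → contains → excluded.
theta [August 5, August 6] → before → candidate.
zeta [August 18, August 22] → after → excluded.
Among candidates, latest end is August 6 → theta.

theta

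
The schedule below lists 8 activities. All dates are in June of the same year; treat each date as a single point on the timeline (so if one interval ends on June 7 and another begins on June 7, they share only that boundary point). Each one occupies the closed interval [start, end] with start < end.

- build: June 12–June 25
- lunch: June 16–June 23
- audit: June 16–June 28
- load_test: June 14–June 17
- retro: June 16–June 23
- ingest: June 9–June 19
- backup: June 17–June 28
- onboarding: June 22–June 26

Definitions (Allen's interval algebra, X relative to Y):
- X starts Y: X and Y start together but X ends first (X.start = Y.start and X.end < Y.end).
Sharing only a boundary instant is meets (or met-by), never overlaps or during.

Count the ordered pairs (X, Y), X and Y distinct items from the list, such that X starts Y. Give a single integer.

Checking all 56 ordered pairs for relation 'starts'; matching pairs in alphabetical order:
(lunch, audit): lunch starts audit ✓
(retro, audit): retro starts audit ✓
Count: 2.

2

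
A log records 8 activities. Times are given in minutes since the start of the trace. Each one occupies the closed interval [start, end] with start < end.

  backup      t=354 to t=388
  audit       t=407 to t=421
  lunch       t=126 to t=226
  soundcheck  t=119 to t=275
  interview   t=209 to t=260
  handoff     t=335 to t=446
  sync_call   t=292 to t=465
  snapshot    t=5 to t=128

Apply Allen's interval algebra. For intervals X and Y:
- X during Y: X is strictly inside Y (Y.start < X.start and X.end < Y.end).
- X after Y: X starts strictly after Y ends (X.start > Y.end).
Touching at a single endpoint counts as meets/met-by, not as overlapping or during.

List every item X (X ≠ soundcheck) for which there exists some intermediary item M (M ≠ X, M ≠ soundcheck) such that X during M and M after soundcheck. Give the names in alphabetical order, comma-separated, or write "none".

audit, backup, handoff

Target soundcheck = [t=119, t=275].
Intermediaries M with M after soundcheck: audit, backup, handoff, sync_call.
Via audit — items with X during audit: none.
Via backup — items with X during backup: none.
Via handoff — items with X during handoff: audit, backup.
Via sync_call — items with X during sync_call: audit, backup, handoff.
Union: audit, backup, handoff.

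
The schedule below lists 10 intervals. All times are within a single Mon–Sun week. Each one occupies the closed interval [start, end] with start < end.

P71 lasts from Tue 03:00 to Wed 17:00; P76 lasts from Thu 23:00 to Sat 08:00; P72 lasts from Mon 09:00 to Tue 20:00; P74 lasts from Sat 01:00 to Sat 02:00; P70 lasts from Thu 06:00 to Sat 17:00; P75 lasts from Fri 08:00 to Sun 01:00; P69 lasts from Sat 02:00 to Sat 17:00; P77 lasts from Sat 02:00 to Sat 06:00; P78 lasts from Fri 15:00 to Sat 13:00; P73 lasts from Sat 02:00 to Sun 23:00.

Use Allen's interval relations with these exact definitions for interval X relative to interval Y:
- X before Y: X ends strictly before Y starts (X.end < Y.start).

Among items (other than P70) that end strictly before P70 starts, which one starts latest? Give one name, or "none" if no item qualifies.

Target P70 = [Thu 06:00, Sat 17:00].
P69 [Sat 02:00, Sat 17:00] → finishes → excluded.
P71 [Tue 03:00, Wed 17:00] → before → candidate.
P72 [Mon 09:00, Tue 20:00] → before → candidate.
P73 [Sat 02:00, Sun 23:00] → overlapped-by → excluded.
P74 [Sat 01:00, Sat 02:00] → during → excluded.
P75 [Fri 08:00, Sun 01:00] → overlapped-by → excluded.
P76 [Thu 23:00, Sat 08:00] → during → excluded.
P77 [Sat 02:00, Sat 06:00] → during → excluded.
P78 [Fri 15:00, Sat 13:00] → during → excluded.
Among candidates, latest start is Tue 03:00 → P71.

P71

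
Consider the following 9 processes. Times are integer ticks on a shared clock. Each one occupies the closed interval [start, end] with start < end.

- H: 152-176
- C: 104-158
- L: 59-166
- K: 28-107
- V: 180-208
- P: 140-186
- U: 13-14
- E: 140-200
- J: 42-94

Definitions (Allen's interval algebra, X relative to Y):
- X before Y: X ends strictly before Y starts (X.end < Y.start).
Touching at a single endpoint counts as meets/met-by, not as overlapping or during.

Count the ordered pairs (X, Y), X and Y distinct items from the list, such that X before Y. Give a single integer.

Checking all 72 ordered pairs for relation 'before'; matching pairs in alphabetical order:
(C, V): C before V ✓
(H, V): H before V ✓
(J, C): J before C ✓
(J, E): J before E ✓
(J, H): J before H ✓
(J, P): J before P ✓
(J, V): J before V ✓
(K, E): K before E ✓
(K, H): K before H ✓
(K, P): K before P ✓
(K, V): K before V ✓
(L, V): L before V ✓
(U, C): U before C ✓
(U, E): U before E ✓
(U, H): U before H ✓
(U, J): U before J ✓
(U, K): U before K ✓
(U, L): U before L ✓
(U, P): U before P ✓
(U, V): U before V ✓
Count: 20.

20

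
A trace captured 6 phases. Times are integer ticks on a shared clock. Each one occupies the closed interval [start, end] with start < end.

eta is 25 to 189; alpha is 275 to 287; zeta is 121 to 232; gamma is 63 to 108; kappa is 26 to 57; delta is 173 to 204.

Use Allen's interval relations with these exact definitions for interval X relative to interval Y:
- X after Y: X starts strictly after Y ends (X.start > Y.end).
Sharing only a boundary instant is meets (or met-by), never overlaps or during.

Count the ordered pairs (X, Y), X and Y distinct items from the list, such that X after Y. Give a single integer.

Checking all 30 ordered pairs for relation 'after'; matching pairs in alphabetical order:
(alpha, delta): alpha after delta ✓
(alpha, eta): alpha after eta ✓
(alpha, gamma): alpha after gamma ✓
(alpha, kappa): alpha after kappa ✓
(alpha, zeta): alpha after zeta ✓
(delta, gamma): delta after gamma ✓
(delta, kappa): delta after kappa ✓
(gamma, kappa): gamma after kappa ✓
(zeta, gamma): zeta after gamma ✓
(zeta, kappa): zeta after kappa ✓
Count: 10.

10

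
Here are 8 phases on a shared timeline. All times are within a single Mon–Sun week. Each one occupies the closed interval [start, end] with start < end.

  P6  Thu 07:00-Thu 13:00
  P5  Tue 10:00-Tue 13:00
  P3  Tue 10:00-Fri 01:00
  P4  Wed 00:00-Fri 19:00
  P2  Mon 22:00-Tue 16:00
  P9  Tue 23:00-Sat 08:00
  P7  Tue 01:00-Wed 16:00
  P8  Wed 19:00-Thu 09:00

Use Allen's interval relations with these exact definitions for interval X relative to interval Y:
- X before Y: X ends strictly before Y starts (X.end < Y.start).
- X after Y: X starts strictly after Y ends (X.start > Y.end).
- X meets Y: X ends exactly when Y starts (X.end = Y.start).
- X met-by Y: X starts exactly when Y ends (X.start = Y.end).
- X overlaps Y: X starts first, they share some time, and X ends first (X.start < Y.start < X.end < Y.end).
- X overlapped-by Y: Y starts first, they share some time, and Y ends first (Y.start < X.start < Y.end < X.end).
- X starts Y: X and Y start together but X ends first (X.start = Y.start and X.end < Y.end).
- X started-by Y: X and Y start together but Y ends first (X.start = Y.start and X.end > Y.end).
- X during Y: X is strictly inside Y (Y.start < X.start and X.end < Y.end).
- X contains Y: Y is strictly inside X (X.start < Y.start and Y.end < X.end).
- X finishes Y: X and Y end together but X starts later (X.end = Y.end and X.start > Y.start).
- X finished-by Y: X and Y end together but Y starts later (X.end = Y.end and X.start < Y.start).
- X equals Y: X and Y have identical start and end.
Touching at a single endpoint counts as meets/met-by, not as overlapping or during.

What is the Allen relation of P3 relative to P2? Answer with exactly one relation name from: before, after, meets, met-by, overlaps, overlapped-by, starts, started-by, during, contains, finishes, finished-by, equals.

P3 = [Tue 10:00, Fri 01:00]; P2 = [Mon 22:00, Tue 16:00].
Compare endpoints: P3.start > P2.start, P3.start < P2.end, P3.end > P2.start, P3.end > P2.end.
That pattern is 'overlapped-by'.

overlapped-by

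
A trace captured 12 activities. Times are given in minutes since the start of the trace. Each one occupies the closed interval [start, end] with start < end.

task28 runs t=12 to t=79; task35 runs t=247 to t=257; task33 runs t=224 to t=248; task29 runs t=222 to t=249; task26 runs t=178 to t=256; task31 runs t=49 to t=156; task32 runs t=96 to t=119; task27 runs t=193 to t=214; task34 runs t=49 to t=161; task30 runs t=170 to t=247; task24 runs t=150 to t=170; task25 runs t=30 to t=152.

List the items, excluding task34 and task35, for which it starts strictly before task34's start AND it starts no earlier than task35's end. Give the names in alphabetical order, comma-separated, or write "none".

Conditions: its start is strictly before task34's start (X.start < t=49) AND its start is no earlier than task35's end (X.start >= t=257).
task24: start t=150 < t=49? ✗; start t=150 >= t=257? ✗ → no.
task25: start t=30 < t=49? ✓; start t=30 >= t=257? ✗ → no.
task26: start t=178 < t=49? ✗; start t=178 >= t=257? ✗ → no.
task27: start t=193 < t=49? ✗; start t=193 >= t=257? ✗ → no.
task28: start t=12 < t=49? ✓; start t=12 >= t=257? ✗ → no.
task29: start t=222 < t=49? ✗; start t=222 >= t=257? ✗ → no.
task30: start t=170 < t=49? ✗; start t=170 >= t=257? ✗ → no.
task31: start t=49 < t=49? ✗; start t=49 >= t=257? ✗ → no.
task32: start t=96 < t=49? ✗; start t=96 >= t=257? ✗ → no.
task33: start t=224 < t=49? ✗; start t=224 >= t=257? ✗ → no.
Result: none.

none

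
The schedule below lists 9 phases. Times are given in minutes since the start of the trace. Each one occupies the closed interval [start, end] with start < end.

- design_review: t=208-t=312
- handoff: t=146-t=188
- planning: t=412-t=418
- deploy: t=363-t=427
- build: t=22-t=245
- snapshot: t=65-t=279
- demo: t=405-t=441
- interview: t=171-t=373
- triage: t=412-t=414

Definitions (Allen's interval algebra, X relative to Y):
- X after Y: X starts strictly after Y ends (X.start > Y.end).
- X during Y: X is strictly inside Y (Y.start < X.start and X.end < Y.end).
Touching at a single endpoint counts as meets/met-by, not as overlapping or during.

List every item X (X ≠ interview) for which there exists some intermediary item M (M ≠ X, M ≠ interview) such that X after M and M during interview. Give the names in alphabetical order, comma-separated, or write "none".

demo, deploy, planning, triage

Target interview = [t=171, t=373].
Intermediaries M with M during interview: design_review.
Via design_review — items with X after design_review: demo, deploy, planning, triage.
Union: demo, deploy, planning, triage.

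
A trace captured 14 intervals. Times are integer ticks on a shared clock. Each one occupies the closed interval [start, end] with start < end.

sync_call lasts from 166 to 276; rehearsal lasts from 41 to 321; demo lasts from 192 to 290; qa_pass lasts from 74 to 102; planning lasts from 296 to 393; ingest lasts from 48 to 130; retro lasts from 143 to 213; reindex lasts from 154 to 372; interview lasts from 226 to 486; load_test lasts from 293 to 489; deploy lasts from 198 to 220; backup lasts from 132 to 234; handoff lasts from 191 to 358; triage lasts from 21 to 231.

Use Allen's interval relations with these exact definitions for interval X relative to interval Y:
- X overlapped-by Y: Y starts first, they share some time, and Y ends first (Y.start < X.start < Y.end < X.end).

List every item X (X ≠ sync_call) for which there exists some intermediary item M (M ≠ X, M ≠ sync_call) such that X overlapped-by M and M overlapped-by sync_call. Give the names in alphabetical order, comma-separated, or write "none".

Target sync_call = [166, 276].
Intermediaries M with M overlapped-by sync_call: demo, handoff, interview.
Via demo — items with X overlapped-by demo: interview.
Via handoff — items with X overlapped-by handoff: interview, load_test, planning.
Via interview — items with X overlapped-by interview: load_test.
Union: interview, load_test, planning.

interview, load_test, planning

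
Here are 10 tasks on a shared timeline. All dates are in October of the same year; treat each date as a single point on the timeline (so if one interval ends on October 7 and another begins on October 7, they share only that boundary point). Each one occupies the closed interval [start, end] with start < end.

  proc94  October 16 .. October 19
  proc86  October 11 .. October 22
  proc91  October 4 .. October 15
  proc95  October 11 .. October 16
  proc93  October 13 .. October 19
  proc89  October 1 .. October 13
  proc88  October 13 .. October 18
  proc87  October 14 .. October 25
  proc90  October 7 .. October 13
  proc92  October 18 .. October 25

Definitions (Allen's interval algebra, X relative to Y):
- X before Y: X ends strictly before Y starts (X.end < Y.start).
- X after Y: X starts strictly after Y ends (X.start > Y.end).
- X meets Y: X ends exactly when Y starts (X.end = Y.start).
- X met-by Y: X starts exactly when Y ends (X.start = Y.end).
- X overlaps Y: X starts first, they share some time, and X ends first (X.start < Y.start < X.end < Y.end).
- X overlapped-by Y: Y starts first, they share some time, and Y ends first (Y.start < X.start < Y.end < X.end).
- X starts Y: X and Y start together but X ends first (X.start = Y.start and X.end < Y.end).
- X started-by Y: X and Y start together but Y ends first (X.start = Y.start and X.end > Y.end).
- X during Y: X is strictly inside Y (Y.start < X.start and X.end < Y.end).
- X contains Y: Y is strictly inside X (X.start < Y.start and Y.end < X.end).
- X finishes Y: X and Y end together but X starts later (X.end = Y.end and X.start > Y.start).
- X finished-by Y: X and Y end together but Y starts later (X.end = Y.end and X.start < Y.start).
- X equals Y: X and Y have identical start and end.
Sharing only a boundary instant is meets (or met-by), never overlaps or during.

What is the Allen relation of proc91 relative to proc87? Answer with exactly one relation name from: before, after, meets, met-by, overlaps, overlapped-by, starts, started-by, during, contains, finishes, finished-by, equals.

overlaps

proc91 = [October 4, October 15]; proc87 = [October 14, October 25].
Compare endpoints: proc91.start < proc87.start, proc91.start < proc87.end, proc91.end > proc87.start, proc91.end < proc87.end.
That pattern is 'overlaps'.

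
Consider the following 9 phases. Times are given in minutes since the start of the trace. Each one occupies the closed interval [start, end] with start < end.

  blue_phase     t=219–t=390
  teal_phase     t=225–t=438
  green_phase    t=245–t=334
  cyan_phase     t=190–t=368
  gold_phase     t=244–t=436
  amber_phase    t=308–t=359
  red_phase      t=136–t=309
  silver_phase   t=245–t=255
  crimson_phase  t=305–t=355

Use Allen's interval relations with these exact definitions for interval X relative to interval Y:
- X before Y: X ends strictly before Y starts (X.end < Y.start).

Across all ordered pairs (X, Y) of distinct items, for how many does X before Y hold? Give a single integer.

Checking all 72 ordered pairs for relation 'before'; matching pairs in alphabetical order:
(silver_phase, amber_phase): silver_phase before amber_phase ✓
(silver_phase, crimson_phase): silver_phase before crimson_phase ✓
Count: 2.

2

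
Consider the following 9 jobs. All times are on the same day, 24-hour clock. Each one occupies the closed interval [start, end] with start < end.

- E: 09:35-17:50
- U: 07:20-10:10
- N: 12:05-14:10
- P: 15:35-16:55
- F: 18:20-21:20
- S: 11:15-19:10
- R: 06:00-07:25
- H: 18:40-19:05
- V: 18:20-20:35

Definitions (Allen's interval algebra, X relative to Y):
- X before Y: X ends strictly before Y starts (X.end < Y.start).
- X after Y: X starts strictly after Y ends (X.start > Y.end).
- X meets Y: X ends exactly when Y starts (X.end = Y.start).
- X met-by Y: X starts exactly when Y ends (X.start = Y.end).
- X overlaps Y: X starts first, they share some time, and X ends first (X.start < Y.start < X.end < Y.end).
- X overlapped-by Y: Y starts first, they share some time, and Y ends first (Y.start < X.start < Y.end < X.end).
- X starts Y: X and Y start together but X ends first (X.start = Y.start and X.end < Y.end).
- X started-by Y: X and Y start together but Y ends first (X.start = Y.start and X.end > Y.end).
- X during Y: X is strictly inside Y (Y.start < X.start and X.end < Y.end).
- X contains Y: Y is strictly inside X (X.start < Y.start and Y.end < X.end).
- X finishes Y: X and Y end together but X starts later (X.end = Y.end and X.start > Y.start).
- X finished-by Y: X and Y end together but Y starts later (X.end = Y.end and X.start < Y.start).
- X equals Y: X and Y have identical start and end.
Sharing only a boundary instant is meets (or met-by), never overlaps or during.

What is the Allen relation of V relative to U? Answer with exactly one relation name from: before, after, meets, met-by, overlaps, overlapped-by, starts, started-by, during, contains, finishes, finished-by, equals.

V = [18:20, 20:35]; U = [07:20, 10:10].
Compare endpoints: V.start > U.start, V.start > U.end, V.end > U.start, V.end > U.end.
That pattern is 'after'.

after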